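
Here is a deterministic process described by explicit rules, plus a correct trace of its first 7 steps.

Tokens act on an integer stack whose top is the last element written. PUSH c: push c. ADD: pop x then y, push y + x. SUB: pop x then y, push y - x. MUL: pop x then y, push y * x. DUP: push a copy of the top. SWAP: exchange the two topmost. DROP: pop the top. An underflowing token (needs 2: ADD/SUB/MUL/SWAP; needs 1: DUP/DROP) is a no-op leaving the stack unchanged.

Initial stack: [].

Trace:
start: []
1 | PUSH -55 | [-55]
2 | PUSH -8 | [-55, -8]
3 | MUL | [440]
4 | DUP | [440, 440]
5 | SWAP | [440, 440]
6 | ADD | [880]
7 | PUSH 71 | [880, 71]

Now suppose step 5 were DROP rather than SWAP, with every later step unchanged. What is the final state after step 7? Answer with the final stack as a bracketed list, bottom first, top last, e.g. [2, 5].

(re-executing from step 5 with the substitution; state before step 5: [440, 440])
5 | DROP | [440]
6 | ADD | [440]
7 | PUSH 71 | [440, 71]

[440, 71]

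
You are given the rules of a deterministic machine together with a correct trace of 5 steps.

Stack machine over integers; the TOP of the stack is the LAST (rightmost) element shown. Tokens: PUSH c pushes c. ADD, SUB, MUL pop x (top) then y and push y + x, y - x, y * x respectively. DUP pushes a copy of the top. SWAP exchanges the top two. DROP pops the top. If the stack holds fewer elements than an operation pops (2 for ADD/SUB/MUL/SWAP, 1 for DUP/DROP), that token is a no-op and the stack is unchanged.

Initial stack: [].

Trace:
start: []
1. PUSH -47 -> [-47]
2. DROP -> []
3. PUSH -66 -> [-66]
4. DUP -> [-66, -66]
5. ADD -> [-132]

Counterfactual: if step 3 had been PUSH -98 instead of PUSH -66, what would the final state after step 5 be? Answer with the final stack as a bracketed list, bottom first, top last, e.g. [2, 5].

(re-executing from step 3 with the substitution; state before step 3: [])
3. PUSH -98 -> [-98]
4. DUP -> [-98, -98]
5. ADD -> [-196]

[-196]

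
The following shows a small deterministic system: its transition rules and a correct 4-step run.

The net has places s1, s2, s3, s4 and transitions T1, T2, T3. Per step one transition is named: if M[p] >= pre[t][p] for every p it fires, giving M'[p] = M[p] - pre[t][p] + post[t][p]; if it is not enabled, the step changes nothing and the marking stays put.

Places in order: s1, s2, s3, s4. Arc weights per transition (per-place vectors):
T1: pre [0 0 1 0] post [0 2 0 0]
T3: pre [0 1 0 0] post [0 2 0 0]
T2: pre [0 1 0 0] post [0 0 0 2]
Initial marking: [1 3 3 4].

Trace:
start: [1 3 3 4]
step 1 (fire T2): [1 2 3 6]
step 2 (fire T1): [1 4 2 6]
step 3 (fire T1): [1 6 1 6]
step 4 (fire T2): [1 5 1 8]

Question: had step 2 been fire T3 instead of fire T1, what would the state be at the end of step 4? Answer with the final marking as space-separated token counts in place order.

1 4 2 8

(re-executing from step 2 with the substitution; state before step 2: [1 2 3 6])
step 2 (fire T3): [1 3 3 6]
step 3 (fire T1): [1 5 2 6]
step 4 (fire T2): [1 4 2 8]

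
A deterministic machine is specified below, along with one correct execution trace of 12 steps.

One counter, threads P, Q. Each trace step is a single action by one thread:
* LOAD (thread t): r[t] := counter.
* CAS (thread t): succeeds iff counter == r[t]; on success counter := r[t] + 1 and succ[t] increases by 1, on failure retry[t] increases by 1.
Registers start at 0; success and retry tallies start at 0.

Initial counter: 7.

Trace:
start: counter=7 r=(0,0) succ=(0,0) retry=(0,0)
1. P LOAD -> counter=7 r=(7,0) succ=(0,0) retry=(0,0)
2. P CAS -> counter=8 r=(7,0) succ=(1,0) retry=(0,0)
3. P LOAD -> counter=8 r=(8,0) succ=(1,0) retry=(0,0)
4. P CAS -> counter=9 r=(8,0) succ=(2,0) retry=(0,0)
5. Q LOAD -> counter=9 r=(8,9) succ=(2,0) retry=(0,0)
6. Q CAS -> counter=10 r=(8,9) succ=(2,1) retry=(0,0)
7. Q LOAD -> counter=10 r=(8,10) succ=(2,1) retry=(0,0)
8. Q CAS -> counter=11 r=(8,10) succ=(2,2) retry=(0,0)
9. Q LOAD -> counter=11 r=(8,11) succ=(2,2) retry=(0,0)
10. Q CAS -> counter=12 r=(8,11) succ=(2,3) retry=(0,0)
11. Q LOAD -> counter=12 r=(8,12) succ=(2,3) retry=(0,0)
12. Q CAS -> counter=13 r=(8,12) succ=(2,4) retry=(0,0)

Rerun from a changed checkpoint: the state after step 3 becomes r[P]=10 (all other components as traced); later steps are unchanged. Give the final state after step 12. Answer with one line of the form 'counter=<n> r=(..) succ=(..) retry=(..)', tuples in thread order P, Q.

state after step 3 := counter=8 r=(10,0) succ=(1,0) retry=(0,0)
4. P CAS -> counter=8 r=(10,0) succ=(1,0) retry=(1,0)
5. Q LOAD -> counter=8 r=(10,8) succ=(1,0) retry=(1,0)
6. Q CAS -> counter=9 r=(10,8) succ=(1,1) retry=(1,0)
7. Q LOAD -> counter=9 r=(10,9) succ=(1,1) retry=(1,0)
8. Q CAS -> counter=10 r=(10,9) succ=(1,2) retry=(1,0)
9. Q LOAD -> counter=10 r=(10,10) succ=(1,2) retry=(1,0)
10. Q CAS -> counter=11 r=(10,10) succ=(1,3) retry=(1,0)
11. Q LOAD -> counter=11 r=(10,11) succ=(1,3) retry=(1,0)
12. Q CAS -> counter=12 r=(10,11) succ=(1,4) retry=(1,0)

counter=12 r=(10,11) succ=(1,4) retry=(1,0)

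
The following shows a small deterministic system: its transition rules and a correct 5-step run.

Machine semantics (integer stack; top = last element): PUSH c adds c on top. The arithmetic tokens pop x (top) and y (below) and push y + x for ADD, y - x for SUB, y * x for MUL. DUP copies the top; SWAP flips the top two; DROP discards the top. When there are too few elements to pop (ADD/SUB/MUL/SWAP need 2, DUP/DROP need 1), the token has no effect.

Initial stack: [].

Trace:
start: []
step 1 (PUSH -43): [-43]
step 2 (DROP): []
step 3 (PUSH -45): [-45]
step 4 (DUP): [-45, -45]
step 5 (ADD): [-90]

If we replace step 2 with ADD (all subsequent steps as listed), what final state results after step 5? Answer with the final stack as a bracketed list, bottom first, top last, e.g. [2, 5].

(re-executing from step 2 with the substitution; state before step 2: [-43])
step 2 (ADD): [-43]
step 3 (PUSH -45): [-43, -45]
step 4 (DUP): [-43, -45, -45]
step 5 (ADD): [-43, -90]

[-43, -90]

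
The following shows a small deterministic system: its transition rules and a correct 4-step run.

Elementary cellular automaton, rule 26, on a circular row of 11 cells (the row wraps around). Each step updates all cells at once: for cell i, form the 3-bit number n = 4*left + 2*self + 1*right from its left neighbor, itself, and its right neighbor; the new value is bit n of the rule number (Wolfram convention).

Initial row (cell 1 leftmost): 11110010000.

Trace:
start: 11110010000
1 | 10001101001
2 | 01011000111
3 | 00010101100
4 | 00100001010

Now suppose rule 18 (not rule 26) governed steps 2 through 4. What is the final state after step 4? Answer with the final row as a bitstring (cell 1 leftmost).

01010110110

(re-executing steps 2..4 under rule 18; state before step 2: 10001101001)
2 | 01010000110
3 | 10001001001
4 | 01010110110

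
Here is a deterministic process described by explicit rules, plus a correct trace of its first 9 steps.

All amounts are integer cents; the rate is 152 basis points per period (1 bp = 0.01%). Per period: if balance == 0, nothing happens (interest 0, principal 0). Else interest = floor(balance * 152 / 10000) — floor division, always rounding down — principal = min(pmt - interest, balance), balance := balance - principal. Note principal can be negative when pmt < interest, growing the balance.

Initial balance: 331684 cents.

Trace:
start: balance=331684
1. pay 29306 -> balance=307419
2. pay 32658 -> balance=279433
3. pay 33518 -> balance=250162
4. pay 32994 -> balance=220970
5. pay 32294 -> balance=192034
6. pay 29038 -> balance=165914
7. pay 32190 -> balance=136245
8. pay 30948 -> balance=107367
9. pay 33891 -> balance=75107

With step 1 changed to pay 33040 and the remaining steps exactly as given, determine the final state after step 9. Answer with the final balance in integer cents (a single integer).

(re-executing from step 1 with the substitution; state before step 1: balance=331684)
1. pay 33040 -> balance=303685
2. pay 32658 -> balance=275643
3. pay 33518 -> balance=246314
4. pay 32994 -> balance=217063
5. pay 32294 -> balance=188068
6. pay 29038 -> balance=161888
7. pay 32190 -> balance=132158
8. pay 30948 -> balance=103218
9. pay 33891 -> balance=70895

70895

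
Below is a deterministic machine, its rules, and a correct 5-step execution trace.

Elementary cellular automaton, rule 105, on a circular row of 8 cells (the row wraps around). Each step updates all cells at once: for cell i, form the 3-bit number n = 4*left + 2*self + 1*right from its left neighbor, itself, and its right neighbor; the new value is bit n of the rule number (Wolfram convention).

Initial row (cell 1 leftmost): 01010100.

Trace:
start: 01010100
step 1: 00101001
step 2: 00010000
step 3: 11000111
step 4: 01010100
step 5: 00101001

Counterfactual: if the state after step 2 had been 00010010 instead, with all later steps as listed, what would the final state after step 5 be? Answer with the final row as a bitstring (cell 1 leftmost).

state after step 2 := 00010010
step 3: 11000000
step 4: 11011110
step 5: 11110011

11110011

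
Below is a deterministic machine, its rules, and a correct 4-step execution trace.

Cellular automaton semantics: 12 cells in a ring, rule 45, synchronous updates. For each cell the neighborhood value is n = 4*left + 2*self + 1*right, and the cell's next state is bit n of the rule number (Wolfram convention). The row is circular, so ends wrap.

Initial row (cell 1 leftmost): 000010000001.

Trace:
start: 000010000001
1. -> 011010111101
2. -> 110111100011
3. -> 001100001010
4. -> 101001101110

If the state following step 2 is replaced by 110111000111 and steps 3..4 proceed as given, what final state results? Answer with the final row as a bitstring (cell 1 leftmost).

state after step 2 := 110111000111
3. -> 001100010100
4. -> 101001011101

101001011101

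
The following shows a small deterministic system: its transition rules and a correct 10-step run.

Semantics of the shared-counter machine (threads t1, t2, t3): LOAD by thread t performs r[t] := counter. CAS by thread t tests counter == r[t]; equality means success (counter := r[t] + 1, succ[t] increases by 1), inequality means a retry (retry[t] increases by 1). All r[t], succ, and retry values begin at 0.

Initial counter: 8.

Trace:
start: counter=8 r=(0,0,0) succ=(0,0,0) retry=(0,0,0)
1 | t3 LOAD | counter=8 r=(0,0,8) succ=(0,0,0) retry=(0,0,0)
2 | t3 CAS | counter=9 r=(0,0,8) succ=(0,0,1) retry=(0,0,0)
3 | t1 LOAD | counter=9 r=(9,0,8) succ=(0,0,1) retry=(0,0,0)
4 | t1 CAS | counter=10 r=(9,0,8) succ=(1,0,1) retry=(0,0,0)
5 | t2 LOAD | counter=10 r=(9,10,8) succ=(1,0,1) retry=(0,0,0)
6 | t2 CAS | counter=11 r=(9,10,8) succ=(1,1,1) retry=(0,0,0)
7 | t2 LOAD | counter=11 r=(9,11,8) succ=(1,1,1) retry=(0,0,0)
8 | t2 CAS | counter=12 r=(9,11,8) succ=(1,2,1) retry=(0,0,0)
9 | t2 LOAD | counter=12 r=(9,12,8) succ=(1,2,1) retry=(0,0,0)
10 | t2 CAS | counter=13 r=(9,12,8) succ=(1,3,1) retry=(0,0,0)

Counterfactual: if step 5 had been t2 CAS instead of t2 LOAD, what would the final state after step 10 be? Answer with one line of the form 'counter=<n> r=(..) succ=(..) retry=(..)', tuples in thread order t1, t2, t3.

counter=12 r=(9,11,8) succ=(1,2,1) retry=(0,2,0)

(re-executing from step 5 with the substitution; state before step 5: counter=10 r=(9,0,8) succ=(1,0,1) retry=(0,0,0))
5 | t2 CAS | counter=10 r=(9,0,8) succ=(1,0,1) retry=(0,1,0)
6 | t2 CAS | counter=10 r=(9,0,8) succ=(1,0,1) retry=(0,2,0)
7 | t2 LOAD | counter=10 r=(9,10,8) succ=(1,0,1) retry=(0,2,0)
8 | t2 CAS | counter=11 r=(9,10,8) succ=(1,1,1) retry=(0,2,0)
9 | t2 LOAD | counter=11 r=(9,11,8) succ=(1,1,1) retry=(0,2,0)
10 | t2 CAS | counter=12 r=(9,11,8) succ=(1,2,1) retry=(0,2,0)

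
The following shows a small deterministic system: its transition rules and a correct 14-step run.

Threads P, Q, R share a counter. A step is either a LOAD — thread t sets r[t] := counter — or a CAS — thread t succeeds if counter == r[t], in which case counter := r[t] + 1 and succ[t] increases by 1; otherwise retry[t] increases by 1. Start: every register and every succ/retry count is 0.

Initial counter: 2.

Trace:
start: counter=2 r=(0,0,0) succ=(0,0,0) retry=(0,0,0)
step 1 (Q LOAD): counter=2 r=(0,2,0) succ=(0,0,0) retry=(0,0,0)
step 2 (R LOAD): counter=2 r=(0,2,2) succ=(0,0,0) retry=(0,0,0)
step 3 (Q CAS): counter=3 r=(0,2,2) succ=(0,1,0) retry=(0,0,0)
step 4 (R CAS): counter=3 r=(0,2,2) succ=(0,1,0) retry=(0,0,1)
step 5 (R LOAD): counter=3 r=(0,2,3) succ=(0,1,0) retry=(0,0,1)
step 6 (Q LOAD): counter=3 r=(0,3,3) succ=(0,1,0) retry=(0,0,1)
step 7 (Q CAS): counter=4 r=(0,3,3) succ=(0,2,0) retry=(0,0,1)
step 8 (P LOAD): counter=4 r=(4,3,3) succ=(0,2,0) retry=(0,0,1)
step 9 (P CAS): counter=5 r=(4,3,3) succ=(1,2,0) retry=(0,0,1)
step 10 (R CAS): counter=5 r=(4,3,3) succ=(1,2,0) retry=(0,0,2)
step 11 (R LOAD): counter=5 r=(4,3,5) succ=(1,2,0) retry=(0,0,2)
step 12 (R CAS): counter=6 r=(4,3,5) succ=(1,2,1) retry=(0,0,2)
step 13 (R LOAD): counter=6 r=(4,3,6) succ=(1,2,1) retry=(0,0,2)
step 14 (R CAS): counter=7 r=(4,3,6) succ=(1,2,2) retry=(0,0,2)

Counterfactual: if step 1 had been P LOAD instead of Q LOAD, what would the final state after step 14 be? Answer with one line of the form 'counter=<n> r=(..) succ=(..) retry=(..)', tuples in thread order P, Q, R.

(re-executing from step 1 with the substitution; state before step 1: counter=2 r=(0,0,0) succ=(0,0,0) retry=(0,0,0))
step 1 (P LOAD): counter=2 r=(2,0,0) succ=(0,0,0) retry=(0,0,0)
step 2 (R LOAD): counter=2 r=(2,0,2) succ=(0,0,0) retry=(0,0,0)
step 3 (Q CAS): counter=2 r=(2,0,2) succ=(0,0,0) retry=(0,1,0)
step 4 (R CAS): counter=3 r=(2,0,2) succ=(0,0,1) retry=(0,1,0)
step 5 (R LOAD): counter=3 r=(2,0,3) succ=(0,0,1) retry=(0,1,0)
step 6 (Q LOAD): counter=3 r=(2,3,3) succ=(0,0,1) retry=(0,1,0)
step 7 (Q CAS): counter=4 r=(2,3,3) succ=(0,1,1) retry=(0,1,0)
step 8 (P LOAD): counter=4 r=(4,3,3) succ=(0,1,1) retry=(0,1,0)
step 9 (P CAS): counter=5 r=(4,3,3) succ=(1,1,1) retry=(0,1,0)
step 10 (R CAS): counter=5 r=(4,3,3) succ=(1,1,1) retry=(0,1,1)
step 11 (R LOAD): counter=5 r=(4,3,5) succ=(1,1,1) retry=(0,1,1)
step 12 (R CAS): counter=6 r=(4,3,5) succ=(1,1,2) retry=(0,1,1)
step 13 (R LOAD): counter=6 r=(4,3,6) succ=(1,1,2) retry=(0,1,1)
step 14 (R CAS): counter=7 r=(4,3,6) succ=(1,1,3) retry=(0,1,1)

counter=7 r=(4,3,6) succ=(1,1,3) retry=(0,1,1)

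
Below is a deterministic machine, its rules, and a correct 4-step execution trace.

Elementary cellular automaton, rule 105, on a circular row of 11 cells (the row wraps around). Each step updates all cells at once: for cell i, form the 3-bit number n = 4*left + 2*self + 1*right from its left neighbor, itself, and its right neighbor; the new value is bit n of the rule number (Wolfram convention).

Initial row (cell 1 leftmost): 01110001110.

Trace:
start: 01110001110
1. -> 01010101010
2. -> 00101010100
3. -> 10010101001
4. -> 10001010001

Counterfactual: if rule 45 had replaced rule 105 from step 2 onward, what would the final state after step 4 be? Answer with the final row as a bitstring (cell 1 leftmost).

01011111111

(re-executing steps 2..4 under rule 45; state before step 2: 01010101010)
2. -> 01111111110
3. -> 01000000000
4. -> 01011111111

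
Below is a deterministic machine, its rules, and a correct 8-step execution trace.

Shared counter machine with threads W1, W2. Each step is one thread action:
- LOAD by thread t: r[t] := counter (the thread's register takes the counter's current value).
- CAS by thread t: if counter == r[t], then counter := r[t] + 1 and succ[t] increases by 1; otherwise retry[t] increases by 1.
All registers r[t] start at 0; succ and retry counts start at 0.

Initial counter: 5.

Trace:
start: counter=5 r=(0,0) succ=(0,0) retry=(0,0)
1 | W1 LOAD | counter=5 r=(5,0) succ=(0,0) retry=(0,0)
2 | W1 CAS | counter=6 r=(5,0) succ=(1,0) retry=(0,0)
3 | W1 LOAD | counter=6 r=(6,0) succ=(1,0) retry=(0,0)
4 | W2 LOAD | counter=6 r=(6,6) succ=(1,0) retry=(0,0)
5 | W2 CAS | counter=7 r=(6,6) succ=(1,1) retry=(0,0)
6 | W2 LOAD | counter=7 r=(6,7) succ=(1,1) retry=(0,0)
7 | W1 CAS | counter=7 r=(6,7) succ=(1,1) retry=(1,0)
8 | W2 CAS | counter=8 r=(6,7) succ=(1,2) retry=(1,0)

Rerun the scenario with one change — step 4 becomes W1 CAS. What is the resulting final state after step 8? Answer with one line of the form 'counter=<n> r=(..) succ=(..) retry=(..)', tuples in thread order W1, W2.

(re-executing from step 4 with the substitution; state before step 4: counter=6 r=(6,0) succ=(1,0) retry=(0,0))
4 | W1 CAS | counter=7 r=(6,0) succ=(2,0) retry=(0,0)
5 | W2 CAS | counter=7 r=(6,0) succ=(2,0) retry=(0,1)
6 | W2 LOAD | counter=7 r=(6,7) succ=(2,0) retry=(0,1)
7 | W1 CAS | counter=7 r=(6,7) succ=(2,0) retry=(1,1)
8 | W2 CAS | counter=8 r=(6,7) succ=(2,1) retry=(1,1)

counter=8 r=(6,7) succ=(2,1) retry=(1,1)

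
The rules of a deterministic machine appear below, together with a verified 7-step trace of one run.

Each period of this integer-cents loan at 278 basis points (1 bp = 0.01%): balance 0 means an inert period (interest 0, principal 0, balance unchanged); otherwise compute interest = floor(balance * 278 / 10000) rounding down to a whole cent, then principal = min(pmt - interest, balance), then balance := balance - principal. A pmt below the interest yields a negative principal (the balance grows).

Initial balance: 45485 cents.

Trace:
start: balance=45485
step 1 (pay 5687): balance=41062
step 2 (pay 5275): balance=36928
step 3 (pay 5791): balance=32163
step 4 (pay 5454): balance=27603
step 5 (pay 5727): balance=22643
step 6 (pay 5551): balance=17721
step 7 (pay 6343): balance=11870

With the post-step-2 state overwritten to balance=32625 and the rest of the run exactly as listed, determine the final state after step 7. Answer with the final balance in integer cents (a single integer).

state after step 2 := balance=32625
step 3 (pay 5791): balance=27740
step 4 (pay 5454): balance=23057
step 5 (pay 5727): balance=17970
step 6 (pay 5551): balance=12918
step 7 (pay 6343): balance=6934

6934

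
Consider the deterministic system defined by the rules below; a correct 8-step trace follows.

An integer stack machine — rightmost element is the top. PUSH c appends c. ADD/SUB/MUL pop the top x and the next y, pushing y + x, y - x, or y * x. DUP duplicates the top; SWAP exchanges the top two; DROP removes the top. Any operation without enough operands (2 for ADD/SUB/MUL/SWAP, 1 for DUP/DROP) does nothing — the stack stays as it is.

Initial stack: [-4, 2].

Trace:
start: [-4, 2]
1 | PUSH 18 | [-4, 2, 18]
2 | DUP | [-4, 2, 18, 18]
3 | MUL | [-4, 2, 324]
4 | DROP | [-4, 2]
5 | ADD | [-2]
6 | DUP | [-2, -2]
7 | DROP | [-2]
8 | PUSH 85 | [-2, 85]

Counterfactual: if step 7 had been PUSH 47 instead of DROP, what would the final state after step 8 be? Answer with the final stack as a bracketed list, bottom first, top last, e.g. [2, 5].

[-2, -2, 47, 85]

(re-executing from step 7 with the substitution; state before step 7: [-2, -2])
7 | PUSH 47 | [-2, -2, 47]
8 | PUSH 85 | [-2, -2, 47, 85]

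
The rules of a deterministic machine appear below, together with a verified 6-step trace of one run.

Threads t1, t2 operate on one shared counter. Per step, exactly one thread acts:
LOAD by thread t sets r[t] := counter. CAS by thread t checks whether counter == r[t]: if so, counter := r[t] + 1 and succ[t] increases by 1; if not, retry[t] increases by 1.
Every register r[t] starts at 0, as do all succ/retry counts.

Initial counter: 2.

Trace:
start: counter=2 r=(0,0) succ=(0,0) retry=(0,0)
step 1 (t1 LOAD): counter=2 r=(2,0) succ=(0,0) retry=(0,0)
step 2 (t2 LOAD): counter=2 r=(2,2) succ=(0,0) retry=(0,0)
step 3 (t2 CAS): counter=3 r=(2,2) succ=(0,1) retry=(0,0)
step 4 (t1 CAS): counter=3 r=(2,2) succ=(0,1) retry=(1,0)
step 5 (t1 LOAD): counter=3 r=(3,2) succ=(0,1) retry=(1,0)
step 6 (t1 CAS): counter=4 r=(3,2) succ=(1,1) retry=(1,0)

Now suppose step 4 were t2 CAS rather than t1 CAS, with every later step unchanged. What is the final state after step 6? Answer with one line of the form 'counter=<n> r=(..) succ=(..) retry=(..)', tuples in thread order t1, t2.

(re-executing from step 4 with the substitution; state before step 4: counter=3 r=(2,2) succ=(0,1) retry=(0,0))
step 4 (t2 CAS): counter=3 r=(2,2) succ=(0,1) retry=(0,1)
step 5 (t1 LOAD): counter=3 r=(3,2) succ=(0,1) retry=(0,1)
step 6 (t1 CAS): counter=4 r=(3,2) succ=(1,1) retry=(0,1)

counter=4 r=(3,2) succ=(1,1) retry=(0,1)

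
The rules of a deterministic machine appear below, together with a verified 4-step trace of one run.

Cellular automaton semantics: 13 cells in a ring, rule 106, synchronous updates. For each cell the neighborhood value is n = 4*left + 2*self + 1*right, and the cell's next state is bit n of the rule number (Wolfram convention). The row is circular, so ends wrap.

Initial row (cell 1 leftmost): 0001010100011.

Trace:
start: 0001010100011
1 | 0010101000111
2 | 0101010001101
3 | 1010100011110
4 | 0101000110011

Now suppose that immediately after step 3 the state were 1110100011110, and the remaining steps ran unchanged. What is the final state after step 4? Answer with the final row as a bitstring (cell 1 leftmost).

1011000110011

state after step 3 := 1110100011110
4 | 1011000110011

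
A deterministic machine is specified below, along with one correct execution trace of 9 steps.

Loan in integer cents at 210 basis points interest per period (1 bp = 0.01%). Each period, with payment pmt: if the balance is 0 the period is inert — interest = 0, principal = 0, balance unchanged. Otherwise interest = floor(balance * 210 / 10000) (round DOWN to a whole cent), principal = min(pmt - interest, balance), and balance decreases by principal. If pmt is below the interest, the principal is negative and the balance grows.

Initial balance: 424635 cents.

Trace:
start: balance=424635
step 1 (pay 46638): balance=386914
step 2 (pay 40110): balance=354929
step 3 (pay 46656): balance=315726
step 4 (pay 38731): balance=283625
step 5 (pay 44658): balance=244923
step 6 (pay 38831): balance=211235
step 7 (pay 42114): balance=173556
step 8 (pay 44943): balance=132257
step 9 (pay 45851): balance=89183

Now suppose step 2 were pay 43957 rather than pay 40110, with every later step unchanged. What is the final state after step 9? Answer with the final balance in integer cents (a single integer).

84733

(re-executing from step 2 with the substitution; state before step 2: balance=386914)
step 2 (pay 43957): balance=351082
step 3 (pay 46656): balance=311798
step 4 (pay 38731): balance=279614
step 5 (pay 44658): balance=240827
step 6 (pay 38831): balance=207053
step 7 (pay 42114): balance=169287
step 8 (pay 44943): balance=127899
step 9 (pay 45851): balance=84733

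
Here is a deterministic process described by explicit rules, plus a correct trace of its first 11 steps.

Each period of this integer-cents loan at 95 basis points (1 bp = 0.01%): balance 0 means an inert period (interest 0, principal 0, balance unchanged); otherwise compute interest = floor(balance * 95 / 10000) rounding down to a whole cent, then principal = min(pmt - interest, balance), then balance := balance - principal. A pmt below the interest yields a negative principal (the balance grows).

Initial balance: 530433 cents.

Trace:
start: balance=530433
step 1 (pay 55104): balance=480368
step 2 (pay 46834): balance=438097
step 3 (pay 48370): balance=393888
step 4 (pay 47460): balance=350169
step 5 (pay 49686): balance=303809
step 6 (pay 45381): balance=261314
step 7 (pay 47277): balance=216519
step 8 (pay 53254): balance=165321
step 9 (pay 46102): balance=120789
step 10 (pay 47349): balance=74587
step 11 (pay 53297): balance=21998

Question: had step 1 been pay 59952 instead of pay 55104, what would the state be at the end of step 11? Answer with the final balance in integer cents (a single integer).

(re-executing from step 1 with the substitution; state before step 1: balance=530433)
step 1 (pay 59952): balance=475520
step 2 (pay 46834): balance=433203
step 3 (pay 48370): balance=388948
step 4 (pay 47460): balance=345183
step 5 (pay 49686): balance=298776
step 6 (pay 45381): balance=256233
step 7 (pay 47277): balance=211390
step 8 (pay 53254): balance=160144
step 9 (pay 46102): balance=115563
step 10 (pay 47349): balance=69311
step 11 (pay 53297): balance=16672

16672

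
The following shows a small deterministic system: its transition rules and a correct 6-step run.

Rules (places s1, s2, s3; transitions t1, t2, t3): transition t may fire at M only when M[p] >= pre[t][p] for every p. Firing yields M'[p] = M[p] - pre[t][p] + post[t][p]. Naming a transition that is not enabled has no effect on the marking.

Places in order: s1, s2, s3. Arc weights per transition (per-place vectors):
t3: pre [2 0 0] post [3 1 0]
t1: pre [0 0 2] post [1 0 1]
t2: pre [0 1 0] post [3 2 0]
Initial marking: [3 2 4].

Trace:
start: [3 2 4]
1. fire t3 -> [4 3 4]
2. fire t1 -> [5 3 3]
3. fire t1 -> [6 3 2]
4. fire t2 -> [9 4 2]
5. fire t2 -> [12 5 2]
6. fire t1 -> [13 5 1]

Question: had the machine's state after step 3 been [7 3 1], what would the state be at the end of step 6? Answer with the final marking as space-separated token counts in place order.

state after step 3 := [7 3 1]
4. fire t2 -> [10 4 1]
5. fire t2 -> [13 5 1]
6. fire t1 -> [13 5 1]

13 5 1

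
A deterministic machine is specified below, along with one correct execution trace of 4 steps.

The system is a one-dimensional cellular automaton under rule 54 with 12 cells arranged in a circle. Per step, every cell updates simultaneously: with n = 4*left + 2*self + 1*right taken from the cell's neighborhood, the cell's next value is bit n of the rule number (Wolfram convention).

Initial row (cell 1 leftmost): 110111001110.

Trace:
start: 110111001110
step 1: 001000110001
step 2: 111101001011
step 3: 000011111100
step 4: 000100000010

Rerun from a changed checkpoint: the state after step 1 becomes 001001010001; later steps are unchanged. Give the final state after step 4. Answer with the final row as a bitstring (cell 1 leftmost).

000000001110

state after step 1 := 001001010001
step 2: 111111111011
step 3: 000000000100
step 4: 000000001110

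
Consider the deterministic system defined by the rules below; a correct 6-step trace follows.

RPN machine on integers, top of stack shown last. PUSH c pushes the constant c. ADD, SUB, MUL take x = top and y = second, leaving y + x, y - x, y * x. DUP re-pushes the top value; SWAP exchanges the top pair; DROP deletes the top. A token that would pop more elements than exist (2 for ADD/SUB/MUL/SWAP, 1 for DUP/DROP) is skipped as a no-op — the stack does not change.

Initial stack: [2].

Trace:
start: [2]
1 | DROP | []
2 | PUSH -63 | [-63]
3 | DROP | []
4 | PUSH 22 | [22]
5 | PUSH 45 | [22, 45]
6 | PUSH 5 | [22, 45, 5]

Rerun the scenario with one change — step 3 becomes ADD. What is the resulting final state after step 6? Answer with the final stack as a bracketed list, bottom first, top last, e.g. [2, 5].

[-63, 22, 45, 5]

(re-executing from step 3 with the substitution; state before step 3: [-63])
3 | ADD | [-63]
4 | PUSH 22 | [-63, 22]
5 | PUSH 45 | [-63, 22, 45]
6 | PUSH 5 | [-63, 22, 45, 5]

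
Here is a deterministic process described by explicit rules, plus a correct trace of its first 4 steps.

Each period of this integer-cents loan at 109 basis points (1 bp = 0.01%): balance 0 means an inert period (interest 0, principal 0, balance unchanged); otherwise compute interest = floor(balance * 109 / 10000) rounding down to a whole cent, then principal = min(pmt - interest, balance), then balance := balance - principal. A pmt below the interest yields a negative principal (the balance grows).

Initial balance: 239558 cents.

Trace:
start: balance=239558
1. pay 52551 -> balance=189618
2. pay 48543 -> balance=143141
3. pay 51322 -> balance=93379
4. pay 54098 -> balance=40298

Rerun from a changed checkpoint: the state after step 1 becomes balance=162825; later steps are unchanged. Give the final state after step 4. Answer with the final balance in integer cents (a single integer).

12620

state after step 1 := balance=162825
2. pay 48543 -> balance=116056
3. pay 51322 -> balance=65999
4. pay 54098 -> balance=12620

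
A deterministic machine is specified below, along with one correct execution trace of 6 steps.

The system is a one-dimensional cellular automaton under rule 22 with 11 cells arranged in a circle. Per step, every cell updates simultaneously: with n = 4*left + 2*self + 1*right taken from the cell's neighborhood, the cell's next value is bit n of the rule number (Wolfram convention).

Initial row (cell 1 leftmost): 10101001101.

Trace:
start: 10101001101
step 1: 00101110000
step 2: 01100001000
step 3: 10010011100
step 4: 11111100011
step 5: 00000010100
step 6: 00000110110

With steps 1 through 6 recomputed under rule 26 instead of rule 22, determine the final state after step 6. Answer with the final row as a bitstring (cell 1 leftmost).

(re-executing steps 1..6 under rule 26; state before step 1: 10101001101)
step 1: 00000111001
step 2: 10001100110
step 3: 01011011100
step 4: 10010010010
step 5: 01101101100
step 6: 11001001010

11001001010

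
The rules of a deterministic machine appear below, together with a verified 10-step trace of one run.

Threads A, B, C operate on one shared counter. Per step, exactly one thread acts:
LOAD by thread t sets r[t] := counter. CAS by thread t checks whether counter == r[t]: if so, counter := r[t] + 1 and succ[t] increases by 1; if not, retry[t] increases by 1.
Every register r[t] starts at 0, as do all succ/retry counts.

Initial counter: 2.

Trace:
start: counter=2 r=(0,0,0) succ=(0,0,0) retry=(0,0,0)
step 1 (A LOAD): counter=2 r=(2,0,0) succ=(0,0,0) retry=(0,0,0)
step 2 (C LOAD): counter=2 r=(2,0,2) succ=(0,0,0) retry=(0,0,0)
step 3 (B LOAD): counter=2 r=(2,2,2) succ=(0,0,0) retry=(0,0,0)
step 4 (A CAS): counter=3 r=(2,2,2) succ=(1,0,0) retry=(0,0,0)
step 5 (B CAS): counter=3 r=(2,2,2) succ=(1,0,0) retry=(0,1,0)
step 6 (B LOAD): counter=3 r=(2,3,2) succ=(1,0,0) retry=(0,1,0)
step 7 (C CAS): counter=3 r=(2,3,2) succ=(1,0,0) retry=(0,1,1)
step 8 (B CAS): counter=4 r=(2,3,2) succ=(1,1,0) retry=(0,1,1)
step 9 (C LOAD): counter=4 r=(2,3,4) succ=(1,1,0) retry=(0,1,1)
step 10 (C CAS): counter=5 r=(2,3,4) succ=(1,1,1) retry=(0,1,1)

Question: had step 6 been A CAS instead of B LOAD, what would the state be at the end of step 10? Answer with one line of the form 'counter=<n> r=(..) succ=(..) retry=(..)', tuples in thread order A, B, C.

counter=4 r=(2,2,3) succ=(1,0,1) retry=(1,2,1)

(re-executing from step 6 with the substitution; state before step 6: counter=3 r=(2,2,2) succ=(1,0,0) retry=(0,1,0))
step 6 (A CAS): counter=3 r=(2,2,2) succ=(1,0,0) retry=(1,1,0)
step 7 (C CAS): counter=3 r=(2,2,2) succ=(1,0,0) retry=(1,1,1)
step 8 (B CAS): counter=3 r=(2,2,2) succ=(1,0,0) retry=(1,2,1)
step 9 (C LOAD): counter=3 r=(2,2,3) succ=(1,0,0) retry=(1,2,1)
step 10 (C CAS): counter=4 r=(2,2,3) succ=(1,0,1) retry=(1,2,1)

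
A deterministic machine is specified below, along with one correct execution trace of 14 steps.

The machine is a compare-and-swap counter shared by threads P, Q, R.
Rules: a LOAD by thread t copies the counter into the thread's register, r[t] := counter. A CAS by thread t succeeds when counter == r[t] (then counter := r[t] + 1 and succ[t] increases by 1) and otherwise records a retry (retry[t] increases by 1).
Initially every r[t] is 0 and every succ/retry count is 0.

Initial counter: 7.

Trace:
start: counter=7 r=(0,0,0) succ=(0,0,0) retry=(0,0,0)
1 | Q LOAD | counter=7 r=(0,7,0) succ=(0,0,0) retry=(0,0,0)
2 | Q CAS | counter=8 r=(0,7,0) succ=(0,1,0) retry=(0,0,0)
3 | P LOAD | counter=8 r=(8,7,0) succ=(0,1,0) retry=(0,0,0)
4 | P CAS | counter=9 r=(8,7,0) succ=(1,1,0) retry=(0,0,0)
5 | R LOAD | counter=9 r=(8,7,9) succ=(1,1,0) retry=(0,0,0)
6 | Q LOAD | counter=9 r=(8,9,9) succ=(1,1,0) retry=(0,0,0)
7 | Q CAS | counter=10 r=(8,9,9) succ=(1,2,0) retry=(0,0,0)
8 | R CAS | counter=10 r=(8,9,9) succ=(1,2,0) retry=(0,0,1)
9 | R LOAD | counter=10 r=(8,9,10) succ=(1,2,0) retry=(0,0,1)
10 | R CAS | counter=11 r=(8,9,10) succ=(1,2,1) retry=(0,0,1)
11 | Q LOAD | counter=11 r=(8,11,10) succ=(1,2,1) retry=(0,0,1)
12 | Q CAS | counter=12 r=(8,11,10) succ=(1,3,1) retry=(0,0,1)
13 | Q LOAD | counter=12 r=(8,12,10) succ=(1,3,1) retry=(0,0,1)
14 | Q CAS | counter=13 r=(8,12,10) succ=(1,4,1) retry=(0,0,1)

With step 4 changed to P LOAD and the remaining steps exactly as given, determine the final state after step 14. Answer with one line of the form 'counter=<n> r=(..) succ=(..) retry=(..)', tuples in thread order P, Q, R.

(re-executing from step 4 with the substitution; state before step 4: counter=8 r=(8,7,0) succ=(0,1,0) retry=(0,0,0))
4 | P LOAD | counter=8 r=(8,7,0) succ=(0,1,0) retry=(0,0,0)
5 | R LOAD | counter=8 r=(8,7,8) succ=(0,1,0) retry=(0,0,0)
6 | Q LOAD | counter=8 r=(8,8,8) succ=(0,1,0) retry=(0,0,0)
7 | Q CAS | counter=9 r=(8,8,8) succ=(0,2,0) retry=(0,0,0)
8 | R CAS | counter=9 r=(8,8,8) succ=(0,2,0) retry=(0,0,1)
9 | R LOAD | counter=9 r=(8,8,9) succ=(0,2,0) retry=(0,0,1)
10 | R CAS | counter=10 r=(8,8,9) succ=(0,2,1) retry=(0,0,1)
11 | Q LOAD | counter=10 r=(8,10,9) succ=(0,2,1) retry=(0,0,1)
12 | Q CAS | counter=11 r=(8,10,9) succ=(0,3,1) retry=(0,0,1)
13 | Q LOAD | counter=11 r=(8,11,9) succ=(0,3,1) retry=(0,0,1)
14 | Q CAS | counter=12 r=(8,11,9) succ=(0,4,1) retry=(0,0,1)

counter=12 r=(8,11,9) succ=(0,4,1) retry=(0,0,1)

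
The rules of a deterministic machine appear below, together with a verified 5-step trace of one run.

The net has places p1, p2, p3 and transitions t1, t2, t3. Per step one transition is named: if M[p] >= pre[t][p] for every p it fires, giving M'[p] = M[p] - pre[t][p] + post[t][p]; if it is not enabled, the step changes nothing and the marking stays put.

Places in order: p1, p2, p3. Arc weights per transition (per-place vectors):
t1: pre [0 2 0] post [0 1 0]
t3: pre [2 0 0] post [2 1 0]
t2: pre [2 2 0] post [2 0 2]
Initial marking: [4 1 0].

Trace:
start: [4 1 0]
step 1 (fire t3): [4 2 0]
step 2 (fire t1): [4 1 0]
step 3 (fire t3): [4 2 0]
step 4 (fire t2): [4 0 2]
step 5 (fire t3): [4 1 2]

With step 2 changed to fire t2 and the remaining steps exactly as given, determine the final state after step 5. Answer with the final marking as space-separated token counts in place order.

(re-executing from step 2 with the substitution; state before step 2: [4 2 0])
step 2 (fire t2): [4 0 2]
step 3 (fire t3): [4 1 2]
step 4 (fire t2): [4 1 2]
step 5 (fire t3): [4 2 2]

4 2 2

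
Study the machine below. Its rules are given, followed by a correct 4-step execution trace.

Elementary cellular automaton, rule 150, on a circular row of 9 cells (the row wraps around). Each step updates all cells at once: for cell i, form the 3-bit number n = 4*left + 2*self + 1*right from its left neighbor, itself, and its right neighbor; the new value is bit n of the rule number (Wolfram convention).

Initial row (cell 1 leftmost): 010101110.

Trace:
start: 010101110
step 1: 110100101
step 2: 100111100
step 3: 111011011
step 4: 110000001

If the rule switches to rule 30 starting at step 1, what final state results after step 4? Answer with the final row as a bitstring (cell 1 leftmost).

101001101

(re-executing steps 1..4 under rule 30; state before step 1: 010101110)
step 1: 110101001
step 2: 000101111
step 3: 101101000
step 4: 101001101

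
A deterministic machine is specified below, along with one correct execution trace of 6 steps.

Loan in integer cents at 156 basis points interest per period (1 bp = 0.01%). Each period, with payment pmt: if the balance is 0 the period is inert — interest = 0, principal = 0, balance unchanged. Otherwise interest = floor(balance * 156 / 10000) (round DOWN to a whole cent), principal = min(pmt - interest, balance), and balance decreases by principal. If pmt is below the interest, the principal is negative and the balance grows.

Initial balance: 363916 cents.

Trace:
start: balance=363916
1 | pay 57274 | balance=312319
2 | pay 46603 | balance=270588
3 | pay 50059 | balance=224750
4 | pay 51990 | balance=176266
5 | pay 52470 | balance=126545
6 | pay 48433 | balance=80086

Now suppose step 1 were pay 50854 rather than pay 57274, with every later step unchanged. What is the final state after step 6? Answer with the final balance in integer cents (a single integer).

87021

(re-executing from step 1 with the substitution; state before step 1: balance=363916)
1 | pay 50854 | balance=318739
2 | pay 46603 | balance=277108
3 | pay 50059 | balance=231371
4 | pay 51990 | balance=182990
5 | pay 52470 | balance=133374
6 | pay 48433 | balance=87021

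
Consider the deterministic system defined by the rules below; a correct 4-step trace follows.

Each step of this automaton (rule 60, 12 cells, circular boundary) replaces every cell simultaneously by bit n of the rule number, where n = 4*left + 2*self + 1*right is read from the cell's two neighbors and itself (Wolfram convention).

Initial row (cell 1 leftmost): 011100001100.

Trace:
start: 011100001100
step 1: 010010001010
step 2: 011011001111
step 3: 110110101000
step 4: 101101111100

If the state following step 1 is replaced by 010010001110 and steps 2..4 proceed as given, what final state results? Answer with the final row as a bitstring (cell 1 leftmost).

state after step 1 := 010010001110
step 2: 011011001001
step 3: 110110101101
step 4: 001101111011

001101111011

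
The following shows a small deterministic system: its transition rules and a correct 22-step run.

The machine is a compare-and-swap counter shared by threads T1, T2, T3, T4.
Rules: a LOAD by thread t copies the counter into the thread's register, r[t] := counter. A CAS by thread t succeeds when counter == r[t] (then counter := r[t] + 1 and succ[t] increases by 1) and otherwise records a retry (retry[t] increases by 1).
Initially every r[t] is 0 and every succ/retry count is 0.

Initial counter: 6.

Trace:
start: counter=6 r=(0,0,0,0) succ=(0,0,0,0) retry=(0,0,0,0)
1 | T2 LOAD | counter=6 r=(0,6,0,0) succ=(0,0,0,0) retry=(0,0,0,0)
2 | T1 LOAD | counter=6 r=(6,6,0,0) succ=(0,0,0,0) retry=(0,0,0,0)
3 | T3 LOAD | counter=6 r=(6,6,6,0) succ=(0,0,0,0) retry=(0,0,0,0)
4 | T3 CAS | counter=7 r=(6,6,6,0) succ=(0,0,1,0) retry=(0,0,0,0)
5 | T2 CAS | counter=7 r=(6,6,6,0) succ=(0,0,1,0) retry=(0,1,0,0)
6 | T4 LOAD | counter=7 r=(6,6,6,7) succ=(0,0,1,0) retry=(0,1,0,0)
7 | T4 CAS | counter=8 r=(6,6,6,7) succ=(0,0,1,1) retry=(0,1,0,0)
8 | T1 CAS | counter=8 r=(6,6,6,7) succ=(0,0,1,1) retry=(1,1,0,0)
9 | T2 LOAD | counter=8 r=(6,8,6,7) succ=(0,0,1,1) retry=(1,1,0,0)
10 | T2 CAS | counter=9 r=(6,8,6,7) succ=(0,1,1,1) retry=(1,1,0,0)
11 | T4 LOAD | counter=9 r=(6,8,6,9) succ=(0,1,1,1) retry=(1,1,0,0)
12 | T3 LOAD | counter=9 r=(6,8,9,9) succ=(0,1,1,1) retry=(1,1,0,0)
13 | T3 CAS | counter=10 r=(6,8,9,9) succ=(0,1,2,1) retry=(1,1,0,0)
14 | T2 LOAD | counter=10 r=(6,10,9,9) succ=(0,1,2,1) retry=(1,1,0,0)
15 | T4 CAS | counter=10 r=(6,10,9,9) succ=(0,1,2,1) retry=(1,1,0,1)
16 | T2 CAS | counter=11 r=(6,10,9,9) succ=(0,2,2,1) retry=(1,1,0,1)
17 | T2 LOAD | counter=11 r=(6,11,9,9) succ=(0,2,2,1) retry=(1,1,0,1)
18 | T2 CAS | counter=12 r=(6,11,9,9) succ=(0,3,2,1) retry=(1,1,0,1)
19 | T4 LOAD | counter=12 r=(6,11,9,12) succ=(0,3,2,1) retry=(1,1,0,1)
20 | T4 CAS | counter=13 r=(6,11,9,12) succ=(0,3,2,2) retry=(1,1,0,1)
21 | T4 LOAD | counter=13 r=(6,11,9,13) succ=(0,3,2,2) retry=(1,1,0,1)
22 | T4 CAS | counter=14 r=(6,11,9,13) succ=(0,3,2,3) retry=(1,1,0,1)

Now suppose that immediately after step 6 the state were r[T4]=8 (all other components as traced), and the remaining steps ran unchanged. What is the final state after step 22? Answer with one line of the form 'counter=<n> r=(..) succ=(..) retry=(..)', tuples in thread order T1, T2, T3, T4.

state after step 6 := counter=7 r=(6,6,6,8) succ=(0,0,1,0) retry=(0,1,0,0)
7 | T4 CAS | counter=7 r=(6,6,6,8) succ=(0,0,1,0) retry=(0,1,0,1)
8 | T1 CAS | counter=7 r=(6,6,6,8) succ=(0,0,1,0) retry=(1,1,0,1)
9 | T2 LOAD | counter=7 r=(6,7,6,8) succ=(0,0,1,0) retry=(1,1,0,1)
10 | T2 CAS | counter=8 r=(6,7,6,8) succ=(0,1,1,0) retry=(1,1,0,1)
11 | T4 LOAD | counter=8 r=(6,7,6,8) succ=(0,1,1,0) retry=(1,1,0,1)
12 | T3 LOAD | counter=8 r=(6,7,8,8) succ=(0,1,1,0) retry=(1,1,0,1)
13 | T3 CAS | counter=9 r=(6,7,8,8) succ=(0,1,2,0) retry=(1,1,0,1)
14 | T2 LOAD | counter=9 r=(6,9,8,8) succ=(0,1,2,0) retry=(1,1,0,1)
15 | T4 CAS | counter=9 r=(6,9,8,8) succ=(0,1,2,0) retry=(1,1,0,2)
16 | T2 CAS | counter=10 r=(6,9,8,8) succ=(0,2,2,0) retry=(1,1,0,2)
17 | T2 LOAD | counter=10 r=(6,10,8,8) succ=(0,2,2,0) retry=(1,1,0,2)
18 | T2 CAS | counter=11 r=(6,10,8,8) succ=(0,3,2,0) retry=(1,1,0,2)
19 | T4 LOAD | counter=11 r=(6,10,8,11) succ=(0,3,2,0) retry=(1,1,0,2)
20 | T4 CAS | counter=12 r=(6,10,8,11) succ=(0,3,2,1) retry=(1,1,0,2)
21 | T4 LOAD | counter=12 r=(6,10,8,12) succ=(0,3,2,1) retry=(1,1,0,2)
22 | T4 CAS | counter=13 r=(6,10,8,12) succ=(0,3,2,2) retry=(1,1,0,2)

counter=13 r=(6,10,8,12) succ=(0,3,2,2) retry=(1,1,0,2)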